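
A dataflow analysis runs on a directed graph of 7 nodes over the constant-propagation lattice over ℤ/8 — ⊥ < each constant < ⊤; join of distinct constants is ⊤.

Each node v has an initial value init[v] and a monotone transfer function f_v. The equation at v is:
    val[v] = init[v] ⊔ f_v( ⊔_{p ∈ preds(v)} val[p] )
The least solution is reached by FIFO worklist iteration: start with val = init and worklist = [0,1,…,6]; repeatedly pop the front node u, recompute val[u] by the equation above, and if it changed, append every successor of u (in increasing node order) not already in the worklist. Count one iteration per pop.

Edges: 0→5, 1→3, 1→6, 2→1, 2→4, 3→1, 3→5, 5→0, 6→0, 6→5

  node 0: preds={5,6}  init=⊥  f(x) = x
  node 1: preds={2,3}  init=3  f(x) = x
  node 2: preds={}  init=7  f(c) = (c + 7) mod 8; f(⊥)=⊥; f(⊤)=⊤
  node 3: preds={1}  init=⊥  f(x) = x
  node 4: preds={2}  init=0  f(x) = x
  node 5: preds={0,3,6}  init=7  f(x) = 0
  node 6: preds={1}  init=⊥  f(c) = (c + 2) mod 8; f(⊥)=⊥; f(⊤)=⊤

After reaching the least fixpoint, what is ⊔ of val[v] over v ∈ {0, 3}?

⊤

Trace (10 dequeues):
  [1] u=0 | in 7 | out 7 | prev ⊥ | push {}
  [2] u=1 | in 7 | out ⊤ | prev 3 | push {}
  [3] u=2 | in ⊥ | out 7 | ==
  [4] u=3 | in ⊤ | out ⊤ | prev ⊥ | push {1}
  [5] u=4 | in 7 | out ⊤ | prev 0 | push {}
  [6] u=5 | in ⊤ | out ⊤ | prev 7 | push {0}
  [7] u=6 | in ⊤ | out ⊤ | prev ⊥ | push {5}
  [8] u=1 | in ⊤ | out ⊤ | ==
  [9] u=0 | in ⊤ | out ⊤ | prev 7 | push {}
  [10] u=5 | in ⊤ | out ⊤ | ==

Converged values:
  [0] ⊤
  [1] ⊤
  [2] 7
  [3] ⊤
  [4] ⊤
  [5] ⊤
  [6] ⊤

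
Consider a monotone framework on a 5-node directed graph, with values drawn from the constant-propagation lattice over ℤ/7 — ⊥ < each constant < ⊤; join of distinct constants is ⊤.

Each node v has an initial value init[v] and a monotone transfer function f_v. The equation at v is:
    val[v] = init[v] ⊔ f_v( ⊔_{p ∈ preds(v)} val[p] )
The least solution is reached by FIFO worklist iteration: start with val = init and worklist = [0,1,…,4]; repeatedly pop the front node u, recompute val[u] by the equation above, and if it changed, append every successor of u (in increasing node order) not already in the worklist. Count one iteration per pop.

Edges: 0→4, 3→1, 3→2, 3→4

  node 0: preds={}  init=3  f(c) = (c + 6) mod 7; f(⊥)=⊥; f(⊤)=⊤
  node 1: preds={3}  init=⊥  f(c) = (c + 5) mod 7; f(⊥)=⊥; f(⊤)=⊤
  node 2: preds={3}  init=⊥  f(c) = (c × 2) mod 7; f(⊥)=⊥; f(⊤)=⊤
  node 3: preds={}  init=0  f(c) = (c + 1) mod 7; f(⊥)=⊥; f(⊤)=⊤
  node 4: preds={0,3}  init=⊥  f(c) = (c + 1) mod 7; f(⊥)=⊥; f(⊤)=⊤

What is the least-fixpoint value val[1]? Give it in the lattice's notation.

5

Worklist (5 pops):
  #1 pop 0: in=⊥ → 3 (no change)
  #2 pop 1: in=0 → 5 (was ⊥); enqueue []
  #3 pop 2: in=0 → 0 (was ⊥); enqueue []
  #4 pop 3: in=⊥ → 0 (no change)
  #5 pop 4: in=⊤ → ⊤ (was ⊥); enqueue []

Fixpoint:
  val[0] = 3
  val[1] = 5
  val[2] = 0
  val[3] = 0
  val[4] = ⊤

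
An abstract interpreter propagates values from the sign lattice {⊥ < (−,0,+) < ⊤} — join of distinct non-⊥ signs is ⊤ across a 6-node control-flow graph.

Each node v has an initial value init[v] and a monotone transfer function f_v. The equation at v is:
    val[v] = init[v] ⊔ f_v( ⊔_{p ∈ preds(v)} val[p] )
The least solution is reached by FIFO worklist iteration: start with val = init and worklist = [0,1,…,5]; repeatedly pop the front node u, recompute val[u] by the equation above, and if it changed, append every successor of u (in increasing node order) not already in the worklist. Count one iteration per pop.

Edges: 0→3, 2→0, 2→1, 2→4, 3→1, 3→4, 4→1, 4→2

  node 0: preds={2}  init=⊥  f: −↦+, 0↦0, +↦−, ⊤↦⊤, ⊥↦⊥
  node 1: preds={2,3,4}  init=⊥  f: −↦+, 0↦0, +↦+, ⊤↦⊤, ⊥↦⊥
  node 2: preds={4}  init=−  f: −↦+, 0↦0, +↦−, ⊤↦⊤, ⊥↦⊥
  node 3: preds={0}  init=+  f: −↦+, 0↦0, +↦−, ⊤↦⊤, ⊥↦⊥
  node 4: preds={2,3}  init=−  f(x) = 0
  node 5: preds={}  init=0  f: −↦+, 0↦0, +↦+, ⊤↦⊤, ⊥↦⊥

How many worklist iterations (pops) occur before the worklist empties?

10

Iteration log — 10 steps:
  step 1. node 0  ⊔preds=−  new=+  old=⊥  +wl: 
  step 2. node 1  ⊔preds=⊤  new=⊤  old=⊥  +wl: 
  step 3. node 2  ⊔preds=−  new=⊤  old=−  +wl: 0,1
  step 4. node 3  ⊔preds=+  new=⊤  old=+  +wl: 
  step 5. node 4  ⊔preds=⊤  new=⊤  old=−  +wl: 2
  step 6. node 5  ⊔preds=⊥  new=0  stable
  step 7. node 0  ⊔preds=⊤  new=⊤  old=+  +wl: 3
  step 8. node 1  ⊔preds=⊤  new=⊤  stable
  step 9. node 2  ⊔preds=⊤  new=⊤  stable
  step 10. node 3  ⊔preds=⊤  new=⊤  stable

Least fixpoint reached:
  node 0: ⊤
  node 1: ⊤
  node 2: ⊤
  node 3: ⊤
  node 4: ⊤
  node 5: 0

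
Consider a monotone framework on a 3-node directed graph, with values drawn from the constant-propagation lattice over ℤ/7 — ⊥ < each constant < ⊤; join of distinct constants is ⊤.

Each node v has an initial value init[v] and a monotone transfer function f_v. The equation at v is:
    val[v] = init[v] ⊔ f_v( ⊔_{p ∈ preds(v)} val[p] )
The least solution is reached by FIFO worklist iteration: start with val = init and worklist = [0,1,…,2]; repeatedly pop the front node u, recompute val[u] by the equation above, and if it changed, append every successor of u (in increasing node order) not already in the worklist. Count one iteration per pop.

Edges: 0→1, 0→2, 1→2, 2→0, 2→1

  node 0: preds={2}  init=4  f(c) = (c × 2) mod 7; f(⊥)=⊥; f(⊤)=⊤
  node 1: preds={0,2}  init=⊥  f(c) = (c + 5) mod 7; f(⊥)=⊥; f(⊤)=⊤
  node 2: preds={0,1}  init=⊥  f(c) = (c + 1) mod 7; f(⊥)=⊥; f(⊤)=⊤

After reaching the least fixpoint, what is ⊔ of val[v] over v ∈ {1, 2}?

⊤

Trace (6 dequeues):
  [1] u=0 | in ⊥ | out 4 | ==
  [2] u=1 | in 4 | out 2 | prev ⊥ | push {}
  [3] u=2 | in ⊤ | out ⊤ | prev ⊥ | push {0,1}
  [4] u=0 | in ⊤ | out ⊤ | prev 4 | push {2}
  [5] u=1 | in ⊤ | out ⊤ | prev 2 | push {}
  [6] u=2 | in ⊤ | out ⊤ | ==

Converged values:
  [0] ⊤
  [1] ⊤
  [2] ⊤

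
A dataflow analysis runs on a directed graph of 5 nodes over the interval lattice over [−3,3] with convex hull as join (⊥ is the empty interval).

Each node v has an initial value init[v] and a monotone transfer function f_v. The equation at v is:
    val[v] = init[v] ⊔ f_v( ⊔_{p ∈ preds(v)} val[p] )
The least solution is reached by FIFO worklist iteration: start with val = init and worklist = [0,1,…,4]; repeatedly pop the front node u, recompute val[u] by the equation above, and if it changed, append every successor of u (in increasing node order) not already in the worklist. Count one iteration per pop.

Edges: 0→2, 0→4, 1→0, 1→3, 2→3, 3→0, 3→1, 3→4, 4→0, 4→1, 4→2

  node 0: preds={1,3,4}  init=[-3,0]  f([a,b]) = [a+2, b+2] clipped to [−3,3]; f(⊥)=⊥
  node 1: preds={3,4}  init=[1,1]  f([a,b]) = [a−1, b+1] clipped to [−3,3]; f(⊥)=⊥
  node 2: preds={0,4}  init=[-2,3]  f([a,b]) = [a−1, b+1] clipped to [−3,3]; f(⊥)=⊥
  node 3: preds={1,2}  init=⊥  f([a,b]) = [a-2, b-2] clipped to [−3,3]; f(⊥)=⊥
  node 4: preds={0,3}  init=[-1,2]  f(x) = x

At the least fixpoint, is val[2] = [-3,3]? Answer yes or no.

Trace (10 dequeues):
  [1] u=0 | in [-1,2] | out [-3,3] | prev [-3,0] | push {}
  [2] u=1 | in [-1,2] | out [-2,3] | prev [1,1] | push {0}
  [3] u=2 | in [-3,3] | out [-3,3] | prev [-2,3] | push {}
  [4] u=3 | in [-3,3] | out [-3,1] | prev ⊥ | push {1}
  [5] u=4 | in [-3,3] | out [-3,3] | prev [-1,2] | push {2}
  [6] u=0 | in [-3,3] | out [-3,3] | ==
  [7] u=1 | in [-3,3] | out [-3,3] | prev [-2,3] | push {0,3}
  [8] u=2 | in [-3,3] | out [-3,3] | ==
  [9] u=0 | in [-3,3] | out [-3,3] | ==
  [10] u=3 | in [-3,3] | out [-3,1] | ==

Converged values:
  [0] [-3,3]
  [1] [-3,3]
  [2] [-3,3]
  [3] [-3,1]
  [4] [-3,3]

yes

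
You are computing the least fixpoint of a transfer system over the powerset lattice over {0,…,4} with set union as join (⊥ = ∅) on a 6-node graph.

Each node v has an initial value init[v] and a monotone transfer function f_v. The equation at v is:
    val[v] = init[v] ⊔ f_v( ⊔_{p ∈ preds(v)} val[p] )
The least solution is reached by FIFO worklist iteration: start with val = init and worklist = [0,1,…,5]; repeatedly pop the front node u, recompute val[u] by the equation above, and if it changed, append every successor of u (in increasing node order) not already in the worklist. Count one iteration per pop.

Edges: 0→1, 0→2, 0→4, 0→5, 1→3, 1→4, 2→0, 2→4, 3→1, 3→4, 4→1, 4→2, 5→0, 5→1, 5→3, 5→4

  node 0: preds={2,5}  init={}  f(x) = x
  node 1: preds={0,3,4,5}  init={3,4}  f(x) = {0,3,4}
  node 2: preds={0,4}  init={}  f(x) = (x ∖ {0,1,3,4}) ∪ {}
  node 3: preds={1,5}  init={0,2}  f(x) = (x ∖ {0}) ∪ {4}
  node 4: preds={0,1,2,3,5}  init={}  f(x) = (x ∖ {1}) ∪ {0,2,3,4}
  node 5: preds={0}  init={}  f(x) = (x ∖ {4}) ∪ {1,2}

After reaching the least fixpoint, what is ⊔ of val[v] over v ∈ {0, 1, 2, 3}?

Trace (14 dequeues):
  [1] u=0 | in {} | out {} | ==
  [2] u=1 | in {0,2} | out {0,3,4} | prev {3,4} | push {}
  [3] u=2 | in {} | out {} | ==
  [4] u=3 | in {0,3,4} | out {0,2,3,4} | prev {0,2} | push {1}
  [5] u=4 | in {0,2,3,4} | out {0,2,3,4} | prev {} | push {2}
  [6] u=5 | in {} | out {1,2} | prev {} | push {0,3,4}
  [7] u=1 | in {0,1,2,3,4} | out {0,3,4} | ==
  [8] u=2 | in {0,2,3,4} | out {2} | prev {} | push {}
  [9] u=0 | in {1,2} | out {1,2} | prev {} | push {1,2,5}
  [10] u=3 | in {0,1,2,3,4} | out {0,1,2,3,4} | prev {0,2,3,4} | push {}
  [11] u=4 | in {0,1,2,3,4} | out {0,2,3,4} | ==
  [12] u=1 | in {0,1,2,3,4} | out {0,3,4} | ==
  [13] u=2 | in {0,1,2,3,4} | out {2} | ==
  [14] u=5 | in {1,2} | out {1,2} | ==

Converged values:
  [0] {1,2}
  [1] {0,3,4}
  [2] {2}
  [3] {0,1,2,3,4}
  [4] {0,2,3,4}
  [5] {1,2}

{0,1,2,3,4}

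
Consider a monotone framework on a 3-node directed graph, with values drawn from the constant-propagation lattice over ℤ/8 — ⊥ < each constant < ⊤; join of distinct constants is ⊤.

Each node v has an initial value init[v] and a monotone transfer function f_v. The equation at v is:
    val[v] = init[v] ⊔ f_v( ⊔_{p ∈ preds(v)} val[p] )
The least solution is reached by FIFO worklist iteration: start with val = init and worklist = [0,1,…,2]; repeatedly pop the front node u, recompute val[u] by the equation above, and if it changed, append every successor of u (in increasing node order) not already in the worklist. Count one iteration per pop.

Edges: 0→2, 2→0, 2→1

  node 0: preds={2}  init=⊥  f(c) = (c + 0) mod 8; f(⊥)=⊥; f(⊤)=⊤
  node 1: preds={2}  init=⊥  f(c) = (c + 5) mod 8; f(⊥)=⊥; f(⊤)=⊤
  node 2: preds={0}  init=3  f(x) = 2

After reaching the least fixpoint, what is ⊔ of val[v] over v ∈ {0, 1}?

Worklist (6 pops):
  #1 pop 0: in=3 → 3 (was ⊥); enqueue []
  #2 pop 1: in=3 → 0 (was ⊥); enqueue []
  #3 pop 2: in=3 → ⊤ (was 3); enqueue [0,1]
  #4 pop 0: in=⊤ → ⊤ (was 3); enqueue [2]
  #5 pop 1: in=⊤ → ⊤ (was 0); enqueue []
  #6 pop 2: in=⊤ → ⊤ (no change)

Fixpoint:
  val[0] = ⊤
  val[1] = ⊤
  val[2] = ⊤

⊤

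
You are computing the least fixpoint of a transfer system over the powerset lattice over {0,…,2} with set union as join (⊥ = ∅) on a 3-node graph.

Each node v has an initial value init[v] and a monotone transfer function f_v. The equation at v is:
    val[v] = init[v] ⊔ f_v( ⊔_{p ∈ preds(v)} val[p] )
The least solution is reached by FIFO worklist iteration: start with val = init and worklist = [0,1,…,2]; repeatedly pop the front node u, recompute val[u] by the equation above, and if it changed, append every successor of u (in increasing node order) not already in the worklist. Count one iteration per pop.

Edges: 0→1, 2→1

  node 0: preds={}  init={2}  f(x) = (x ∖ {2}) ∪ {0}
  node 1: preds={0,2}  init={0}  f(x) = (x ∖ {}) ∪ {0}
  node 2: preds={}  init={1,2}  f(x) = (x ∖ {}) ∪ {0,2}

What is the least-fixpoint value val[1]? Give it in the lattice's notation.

Worklist (4 pops):
  #1 pop 0: in={} → {0,2} (was {2}); enqueue []
  #2 pop 1: in={0,1,2} → {0,1,2} (was {0}); enqueue []
  #3 pop 2: in={} → {0,1,2} (was {1,2}); enqueue [1]
  #4 pop 1: in={0,1,2} → {0,1,2} (no change)

Fixpoint:
  val[0] = {0,2}
  val[1] = {0,1,2}
  val[2] = {0,1,2}

{0,1,2}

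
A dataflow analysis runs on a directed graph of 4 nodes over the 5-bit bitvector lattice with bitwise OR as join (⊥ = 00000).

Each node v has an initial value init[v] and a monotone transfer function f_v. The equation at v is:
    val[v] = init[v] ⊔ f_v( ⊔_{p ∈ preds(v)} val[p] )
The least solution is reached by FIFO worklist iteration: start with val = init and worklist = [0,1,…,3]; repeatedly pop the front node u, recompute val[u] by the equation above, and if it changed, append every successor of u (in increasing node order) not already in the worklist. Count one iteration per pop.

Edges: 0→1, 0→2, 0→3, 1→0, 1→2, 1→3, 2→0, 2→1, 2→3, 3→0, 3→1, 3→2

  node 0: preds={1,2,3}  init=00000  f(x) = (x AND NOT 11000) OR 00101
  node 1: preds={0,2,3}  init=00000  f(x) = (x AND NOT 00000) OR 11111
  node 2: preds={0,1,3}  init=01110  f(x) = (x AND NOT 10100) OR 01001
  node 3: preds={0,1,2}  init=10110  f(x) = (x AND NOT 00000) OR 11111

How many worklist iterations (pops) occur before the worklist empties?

Trace (7 dequeues):
  [1] u=0 | in 11110 | out 00111 | prev 00000 | push {}
  [2] u=1 | in 11111 | out 11111 | prev 00000 | push {0}
  [3] u=2 | in 11111 | out 01111 | prev 01110 | push {1}
  [4] u=3 | in 11111 | out 11111 | prev 10110 | push {2}
  [5] u=0 | in 11111 | out 00111 | ==
  [6] u=1 | in 11111 | out 11111 | ==
  [7] u=2 | in 11111 | out 01111 | ==

Converged values:
  [0] 00111
  [1] 11111
  [2] 01111
  [3] 11111

7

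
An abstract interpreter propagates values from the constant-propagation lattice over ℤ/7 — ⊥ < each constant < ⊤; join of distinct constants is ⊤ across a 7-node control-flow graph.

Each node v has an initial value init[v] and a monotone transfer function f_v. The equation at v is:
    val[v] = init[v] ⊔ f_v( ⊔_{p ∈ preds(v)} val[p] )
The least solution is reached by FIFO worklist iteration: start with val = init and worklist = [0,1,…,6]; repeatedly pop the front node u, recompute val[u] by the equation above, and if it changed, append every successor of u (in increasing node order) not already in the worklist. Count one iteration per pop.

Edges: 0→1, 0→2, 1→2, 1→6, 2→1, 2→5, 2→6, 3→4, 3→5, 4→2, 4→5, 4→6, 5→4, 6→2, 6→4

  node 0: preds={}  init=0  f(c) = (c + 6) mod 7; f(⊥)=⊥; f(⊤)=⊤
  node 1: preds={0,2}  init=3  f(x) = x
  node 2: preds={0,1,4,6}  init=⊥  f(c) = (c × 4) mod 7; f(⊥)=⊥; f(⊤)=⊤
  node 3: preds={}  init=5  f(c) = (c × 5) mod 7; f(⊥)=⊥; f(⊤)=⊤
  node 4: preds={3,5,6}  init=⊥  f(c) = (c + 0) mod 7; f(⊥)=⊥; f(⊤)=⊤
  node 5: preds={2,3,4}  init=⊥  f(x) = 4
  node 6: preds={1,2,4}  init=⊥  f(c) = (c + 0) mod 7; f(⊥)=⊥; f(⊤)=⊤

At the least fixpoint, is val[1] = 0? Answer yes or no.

Trace (13 dequeues):
  [1] u=0 | in ⊥ | out 0 | ==
  [2] u=1 | in 0 | out ⊤ | prev 3 | push {}
  [3] u=2 | in ⊤ | out ⊤ | prev ⊥ | push {1}
  [4] u=3 | in ⊥ | out 5 | ==
  [5] u=4 | in 5 | out 5 | prev ⊥ | push {2}
  [6] u=5 | in ⊤ | out 4 | prev ⊥ | push {4}
  [7] u=6 | in ⊤ | out ⊤ | prev ⊥ | push {}
  [8] u=1 | in ⊤ | out ⊤ | ==
  [9] u=2 | in ⊤ | out ⊤ | ==
  [10] u=4 | in ⊤ | out ⊤ | prev 5 | push {2,5,6}
  [11] u=2 | in ⊤ | out ⊤ | ==
  [12] u=5 | in ⊤ | out 4 | ==
  [13] u=6 | in ⊤ | out ⊤ | ==

Converged values:
  [0] 0
  [1] ⊤
  [2] ⊤
  [3] 5
  [4] ⊤
  [5] 4
  [6] ⊤

no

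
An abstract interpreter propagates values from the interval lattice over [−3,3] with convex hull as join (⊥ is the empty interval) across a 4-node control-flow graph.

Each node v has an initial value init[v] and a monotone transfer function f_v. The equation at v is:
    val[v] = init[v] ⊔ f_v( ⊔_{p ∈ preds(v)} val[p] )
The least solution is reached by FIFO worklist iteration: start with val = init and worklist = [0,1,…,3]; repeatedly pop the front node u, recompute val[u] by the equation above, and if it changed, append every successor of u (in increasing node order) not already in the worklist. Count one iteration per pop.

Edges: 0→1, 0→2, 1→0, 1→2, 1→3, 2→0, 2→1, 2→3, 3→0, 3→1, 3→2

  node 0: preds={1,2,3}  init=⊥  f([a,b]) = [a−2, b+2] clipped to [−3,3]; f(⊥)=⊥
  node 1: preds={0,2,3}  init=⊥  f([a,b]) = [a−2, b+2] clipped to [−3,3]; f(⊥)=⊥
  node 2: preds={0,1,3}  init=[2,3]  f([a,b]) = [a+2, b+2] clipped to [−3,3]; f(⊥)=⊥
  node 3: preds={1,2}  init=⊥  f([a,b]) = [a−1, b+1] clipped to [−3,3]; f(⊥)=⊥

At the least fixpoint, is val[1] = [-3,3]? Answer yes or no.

yes

Iteration log — 10 steps:
  step 1. node 0  ⊔preds=[2,3]  new=[0,3]  old=⊥  +wl: 
  step 2. node 1  ⊔preds=[0,3]  new=[-2,3]  old=⊥  +wl: 0
  step 3. node 2  ⊔preds=[-2,3]  new=[0,3]  old=[2,3]  +wl: 1
  step 4. node 3  ⊔preds=[-2,3]  new=[-3,3]  old=⊥  +wl: 2
  step 5. node 0  ⊔preds=[-3,3]  new=[-3,3]  old=[0,3]  +wl: 
  step 6. node 1  ⊔preds=[-3,3]  new=[-3,3]  old=[-2,3]  +wl: 0,3
  step 7. node 2  ⊔preds=[-3,3]  new=[-1,3]  old=[0,3]  +wl: 1
  step 8. node 0  ⊔preds=[-3,3]  new=[-3,3]  stable
  step 9. node 3  ⊔preds=[-3,3]  new=[-3,3]  stable
  step 10. node 1  ⊔preds=[-3,3]  new=[-3,3]  stable

Least fixpoint reached:
  node 0: [-3,3]
  node 1: [-3,3]
  node 2: [-1,3]
  node 3: [-3,3]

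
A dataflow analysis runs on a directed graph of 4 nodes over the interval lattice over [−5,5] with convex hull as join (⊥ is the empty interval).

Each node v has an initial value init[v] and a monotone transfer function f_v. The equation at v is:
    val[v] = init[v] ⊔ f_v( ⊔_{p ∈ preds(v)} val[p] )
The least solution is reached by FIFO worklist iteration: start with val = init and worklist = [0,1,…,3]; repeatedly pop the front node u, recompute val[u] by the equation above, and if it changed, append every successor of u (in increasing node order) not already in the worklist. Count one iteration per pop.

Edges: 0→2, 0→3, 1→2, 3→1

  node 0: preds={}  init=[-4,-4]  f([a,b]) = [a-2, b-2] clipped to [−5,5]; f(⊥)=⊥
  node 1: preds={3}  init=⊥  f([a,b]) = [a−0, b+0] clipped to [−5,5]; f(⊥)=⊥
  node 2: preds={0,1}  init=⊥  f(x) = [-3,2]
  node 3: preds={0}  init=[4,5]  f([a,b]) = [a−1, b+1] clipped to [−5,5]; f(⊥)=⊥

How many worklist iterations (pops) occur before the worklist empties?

Worklist (6 pops):
  #1 pop 0: in=⊥ → [-4,-4] (no change)
  #2 pop 1: in=[4,5] → [4,5] (was ⊥); enqueue []
  #3 pop 2: in=[-4,5] → [-3,2] (was ⊥); enqueue []
  #4 pop 3: in=[-4,-4] → [-5,5] (was [4,5]); enqueue [1]
  #5 pop 1: in=[-5,5] → [-5,5] (was [4,5]); enqueue [2]
  #6 pop 2: in=[-5,5] → [-3,2] (no change)

Fixpoint:
  val[0] = [-4,-4]
  val[1] = [-5,5]
  val[2] = [-3,2]
  val[3] = [-5,5]

6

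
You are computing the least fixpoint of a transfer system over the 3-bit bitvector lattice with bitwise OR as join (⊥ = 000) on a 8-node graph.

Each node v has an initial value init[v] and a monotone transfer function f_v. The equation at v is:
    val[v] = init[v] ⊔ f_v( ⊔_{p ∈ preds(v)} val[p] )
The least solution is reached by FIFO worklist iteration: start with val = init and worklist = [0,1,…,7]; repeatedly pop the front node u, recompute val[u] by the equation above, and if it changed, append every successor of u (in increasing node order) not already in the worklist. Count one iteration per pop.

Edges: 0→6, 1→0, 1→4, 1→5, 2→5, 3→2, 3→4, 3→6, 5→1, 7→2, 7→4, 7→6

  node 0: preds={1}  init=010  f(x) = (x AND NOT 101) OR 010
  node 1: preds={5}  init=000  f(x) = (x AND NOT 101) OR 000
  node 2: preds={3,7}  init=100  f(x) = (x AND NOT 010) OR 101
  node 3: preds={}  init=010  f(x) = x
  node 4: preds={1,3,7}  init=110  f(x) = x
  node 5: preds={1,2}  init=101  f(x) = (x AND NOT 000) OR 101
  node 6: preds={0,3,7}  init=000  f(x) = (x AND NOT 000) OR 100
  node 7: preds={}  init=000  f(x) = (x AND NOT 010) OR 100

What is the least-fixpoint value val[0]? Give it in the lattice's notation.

010

Worklist (11 pops):
  #1 pop 0: in=000 → 010 (no change)
  #2 pop 1: in=101 → 000 (no change)
  #3 pop 2: in=010 → 101 (was 100); enqueue []
  #4 pop 3: in=000 → 010 (no change)
  #5 pop 4: in=010 → 110 (no change)
  #6 pop 5: in=101 → 101 (no change)
  #7 pop 6: in=010 → 110 (was 000); enqueue []
  #8 pop 7: in=000 → 100 (was 000); enqueue [2,4,6]
  #9 pop 2: in=110 → 101 (no change)
  #10 pop 4: in=110 → 110 (no change)
  #11 pop 6: in=110 → 110 (no change)

Fixpoint:
  val[0] = 010
  val[1] = 000
  val[2] = 101
  val[3] = 010
  val[4] = 110
  val[5] = 101
  val[6] = 110
  val[7] = 100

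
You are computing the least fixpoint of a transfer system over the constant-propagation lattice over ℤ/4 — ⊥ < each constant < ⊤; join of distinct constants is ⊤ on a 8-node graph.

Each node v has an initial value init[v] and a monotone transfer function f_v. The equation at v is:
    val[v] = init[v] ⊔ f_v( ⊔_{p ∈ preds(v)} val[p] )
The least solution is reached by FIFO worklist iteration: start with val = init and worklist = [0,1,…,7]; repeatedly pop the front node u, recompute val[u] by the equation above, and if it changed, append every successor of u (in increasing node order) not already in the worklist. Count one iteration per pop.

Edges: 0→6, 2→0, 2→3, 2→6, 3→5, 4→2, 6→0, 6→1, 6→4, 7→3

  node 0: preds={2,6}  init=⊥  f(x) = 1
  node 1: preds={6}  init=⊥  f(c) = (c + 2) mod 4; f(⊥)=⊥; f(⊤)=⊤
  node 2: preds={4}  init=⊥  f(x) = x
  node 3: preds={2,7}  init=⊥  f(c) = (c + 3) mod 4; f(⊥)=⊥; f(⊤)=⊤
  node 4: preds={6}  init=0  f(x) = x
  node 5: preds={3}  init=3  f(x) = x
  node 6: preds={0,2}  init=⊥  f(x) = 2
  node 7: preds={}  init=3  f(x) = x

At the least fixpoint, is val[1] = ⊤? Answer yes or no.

Iteration log — 15 steps:
  step 1. node 0  ⊔preds=⊥  new=1  old=⊥  +wl: 
  step 2. node 1  ⊔preds=⊥  new=⊥  stable
  step 3. node 2  ⊔preds=0  new=0  old=⊥  +wl: 0
  step 4. node 3  ⊔preds=⊤  new=⊤  old=⊥  +wl: 
  step 5. node 4  ⊔preds=⊥  new=0  stable
  step 6. node 5  ⊔preds=⊤  new=⊤  old=3  +wl: 
  step 7. node 6  ⊔preds=⊤  new=2  old=⊥  +wl: 1,4
  step 8. node 7  ⊔preds=⊥  new=3  stable
  step 9. node 0  ⊔preds=⊤  new=1  stable
  step 10. node 1  ⊔preds=2  new=0  old=⊥  +wl: 
  step 11. node 4  ⊔preds=2  new=⊤  old=0  +wl: 2
  step 12. node 2  ⊔preds=⊤  new=⊤  old=0  +wl: 0,3,6
  step 13. node 0  ⊔preds=⊤  new=1  stable
  step 14. node 3  ⊔preds=⊤  new=⊤  stable
  step 15. node 6  ⊔preds=⊤  new=2  stable

Least fixpoint reached:
  node 0: 1
  node 1: 0
  node 2: ⊤
  node 3: ⊤
  node 4: ⊤
  node 5: ⊤
  node 6: 2
  node 7: 3

no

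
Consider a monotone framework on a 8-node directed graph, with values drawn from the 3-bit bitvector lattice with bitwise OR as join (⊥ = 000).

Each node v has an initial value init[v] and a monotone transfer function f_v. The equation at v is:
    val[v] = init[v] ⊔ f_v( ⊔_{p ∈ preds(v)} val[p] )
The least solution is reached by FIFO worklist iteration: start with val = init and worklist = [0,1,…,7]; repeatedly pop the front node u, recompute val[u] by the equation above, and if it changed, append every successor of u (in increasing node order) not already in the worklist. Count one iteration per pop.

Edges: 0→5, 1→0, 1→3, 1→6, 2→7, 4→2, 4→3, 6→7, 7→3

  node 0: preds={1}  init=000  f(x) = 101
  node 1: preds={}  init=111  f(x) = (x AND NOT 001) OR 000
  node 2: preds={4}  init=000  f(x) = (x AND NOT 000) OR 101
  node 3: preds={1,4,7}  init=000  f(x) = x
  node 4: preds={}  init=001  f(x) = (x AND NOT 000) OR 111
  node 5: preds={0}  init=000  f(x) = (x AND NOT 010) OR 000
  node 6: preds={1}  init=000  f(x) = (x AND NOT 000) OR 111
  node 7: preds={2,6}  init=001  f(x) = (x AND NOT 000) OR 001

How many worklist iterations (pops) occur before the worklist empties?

Trace (11 dequeues):
  [1] u=0 | in 111 | out 101 | prev 000 | push {}
  [2] u=1 | in 000 | out 111 | ==
  [3] u=2 | in 001 | out 101 | prev 000 | push {}
  [4] u=3 | in 111 | out 111 | prev 000 | push {}
  [5] u=4 | in 000 | out 111 | prev 001 | push {2,3}
  [6] u=5 | in 101 | out 101 | prev 000 | push {}
  [7] u=6 | in 111 | out 111 | prev 000 | push {}
  [8] u=7 | in 111 | out 111 | prev 001 | push {}
  [9] u=2 | in 111 | out 111 | prev 101 | push {7}
  [10] u=3 | in 111 | out 111 | ==
  [11] u=7 | in 111 | out 111 | ==

Converged values:
  [0] 101
  [1] 111
  [2] 111
  [3] 111
  [4] 111
  [5] 101
  [6] 111
  [7] 111

11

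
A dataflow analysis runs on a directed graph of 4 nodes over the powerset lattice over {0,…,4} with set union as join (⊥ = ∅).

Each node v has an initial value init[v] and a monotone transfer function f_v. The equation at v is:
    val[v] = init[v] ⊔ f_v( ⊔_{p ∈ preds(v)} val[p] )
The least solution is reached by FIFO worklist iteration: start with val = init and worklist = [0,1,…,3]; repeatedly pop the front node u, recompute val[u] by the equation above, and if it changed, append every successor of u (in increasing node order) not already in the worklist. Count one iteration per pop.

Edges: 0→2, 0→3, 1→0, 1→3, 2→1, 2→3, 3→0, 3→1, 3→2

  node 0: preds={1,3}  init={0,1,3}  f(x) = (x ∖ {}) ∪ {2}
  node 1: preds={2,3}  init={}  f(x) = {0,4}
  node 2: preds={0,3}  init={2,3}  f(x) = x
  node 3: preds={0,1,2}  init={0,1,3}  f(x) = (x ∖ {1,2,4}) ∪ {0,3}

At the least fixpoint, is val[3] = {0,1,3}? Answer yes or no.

Trace (9 dequeues):
  [1] u=0 | in {0,1,3} | out {0,1,2,3} | prev {0,1,3} | push {}
  [2] u=1 | in {0,1,2,3} | out {0,4} | prev {} | push {0}
  [3] u=2 | in {0,1,2,3} | out {0,1,2,3} | prev {2,3} | push {1}
  [4] u=3 | in {0,1,2,3,4} | out {0,1,3} | ==
  [5] u=0 | in {0,1,3,4} | out {0,1,2,3,4} | prev {0,1,2,3} | push {2,3}
  [6] u=1 | in {0,1,2,3} | out {0,4} | ==
  [7] u=2 | in {0,1,2,3,4} | out {0,1,2,3,4} | prev {0,1,2,3} | push {1}
  [8] u=3 | in {0,1,2,3,4} | out {0,1,3} | ==
  [9] u=1 | in {0,1,2,3,4} | out {0,4} | ==

Converged values:
  [0] {0,1,2,3,4}
  [1] {0,4}
  [2] {0,1,2,3,4}
  [3] {0,1,3}

yes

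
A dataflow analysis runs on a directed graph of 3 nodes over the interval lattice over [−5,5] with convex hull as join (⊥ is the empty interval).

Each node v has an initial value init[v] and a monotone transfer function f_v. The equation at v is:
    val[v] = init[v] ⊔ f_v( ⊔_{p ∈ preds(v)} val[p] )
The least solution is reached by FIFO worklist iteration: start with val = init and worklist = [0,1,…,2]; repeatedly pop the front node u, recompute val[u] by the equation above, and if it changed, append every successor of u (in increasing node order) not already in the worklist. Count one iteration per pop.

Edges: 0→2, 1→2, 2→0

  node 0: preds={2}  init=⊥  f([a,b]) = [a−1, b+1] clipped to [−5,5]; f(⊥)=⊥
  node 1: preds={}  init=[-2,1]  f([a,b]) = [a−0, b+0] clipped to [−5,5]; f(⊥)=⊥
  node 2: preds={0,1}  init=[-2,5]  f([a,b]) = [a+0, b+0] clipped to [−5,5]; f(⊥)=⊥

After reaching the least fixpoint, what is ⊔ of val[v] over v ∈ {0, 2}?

[-5,5]

Trace (8 dequeues):
  [1] u=0 | in [-2,5] | out [-3,5] | prev ⊥ | push {}
  [2] u=1 | in ⊥ | out [-2,1] | ==
  [3] u=2 | in [-3,5] | out [-3,5] | prev [-2,5] | push {0}
  [4] u=0 | in [-3,5] | out [-4,5] | prev [-3,5] | push {2}
  [5] u=2 | in [-4,5] | out [-4,5] | prev [-3,5] | push {0}
  [6] u=0 | in [-4,5] | out [-5,5] | prev [-4,5] | push {2}
  [7] u=2 | in [-5,5] | out [-5,5] | prev [-4,5] | push {0}
  [8] u=0 | in [-5,5] | out [-5,5] | ==

Converged values:
  [0] [-5,5]
  [1] [-2,1]
  [2] [-5,5]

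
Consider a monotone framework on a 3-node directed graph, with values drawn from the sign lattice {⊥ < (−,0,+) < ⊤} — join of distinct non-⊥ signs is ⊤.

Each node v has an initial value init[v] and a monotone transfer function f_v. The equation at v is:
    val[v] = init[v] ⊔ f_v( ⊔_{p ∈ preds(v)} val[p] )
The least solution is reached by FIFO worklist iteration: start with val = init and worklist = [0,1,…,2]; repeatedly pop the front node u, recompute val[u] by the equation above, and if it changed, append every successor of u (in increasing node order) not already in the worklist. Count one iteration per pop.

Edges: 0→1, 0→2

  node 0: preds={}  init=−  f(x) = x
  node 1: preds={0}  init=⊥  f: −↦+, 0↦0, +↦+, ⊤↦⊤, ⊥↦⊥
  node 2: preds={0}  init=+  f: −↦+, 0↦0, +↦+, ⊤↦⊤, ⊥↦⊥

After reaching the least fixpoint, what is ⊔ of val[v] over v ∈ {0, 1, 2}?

⊤

Trace (3 dequeues):
  [1] u=0 | in ⊥ | out − | ==
  [2] u=1 | in − | out + | prev ⊥ | push {}
  [3] u=2 | in − | out + | ==

Converged values:
  [0] −
  [1] +
  [2] +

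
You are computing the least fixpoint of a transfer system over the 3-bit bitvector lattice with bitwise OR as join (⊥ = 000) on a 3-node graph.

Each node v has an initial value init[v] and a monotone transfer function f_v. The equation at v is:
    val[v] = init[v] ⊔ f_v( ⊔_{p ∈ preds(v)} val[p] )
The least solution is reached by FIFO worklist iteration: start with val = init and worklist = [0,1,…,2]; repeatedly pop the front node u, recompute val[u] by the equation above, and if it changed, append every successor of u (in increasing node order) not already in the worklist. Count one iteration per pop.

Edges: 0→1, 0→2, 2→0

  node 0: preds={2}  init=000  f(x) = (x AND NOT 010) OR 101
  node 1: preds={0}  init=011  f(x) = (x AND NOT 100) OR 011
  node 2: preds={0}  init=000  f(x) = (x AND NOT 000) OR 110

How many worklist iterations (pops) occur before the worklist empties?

4

Trace (4 dequeues):
  [1] u=0 | in 000 | out 101 | prev 000 | push {}
  [2] u=1 | in 101 | out 011 | ==
  [3] u=2 | in 101 | out 111 | prev 000 | push {0}
  [4] u=0 | in 111 | out 101 | ==

Converged values:
  [0] 101
  [1] 011
  [2] 111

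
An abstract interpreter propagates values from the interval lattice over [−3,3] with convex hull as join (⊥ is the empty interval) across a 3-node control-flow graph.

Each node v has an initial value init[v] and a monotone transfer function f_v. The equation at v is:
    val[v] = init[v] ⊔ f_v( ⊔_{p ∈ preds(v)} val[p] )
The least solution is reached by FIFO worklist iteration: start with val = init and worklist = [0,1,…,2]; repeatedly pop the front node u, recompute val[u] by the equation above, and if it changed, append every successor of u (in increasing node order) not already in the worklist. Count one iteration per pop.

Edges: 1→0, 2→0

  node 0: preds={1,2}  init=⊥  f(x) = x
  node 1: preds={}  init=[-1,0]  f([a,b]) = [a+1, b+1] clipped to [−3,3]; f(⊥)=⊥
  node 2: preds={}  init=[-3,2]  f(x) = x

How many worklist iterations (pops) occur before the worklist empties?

Worklist (3 pops):
  #1 pop 0: in=[-3,2] → [-3,2] (was ⊥); enqueue []
  #2 pop 1: in=⊥ → [-1,0] (no change)
  #3 pop 2: in=⊥ → [-3,2] (no change)

Fixpoint:
  val[0] = [-3,2]
  val[1] = [-1,0]
  val[2] = [-3,2]

3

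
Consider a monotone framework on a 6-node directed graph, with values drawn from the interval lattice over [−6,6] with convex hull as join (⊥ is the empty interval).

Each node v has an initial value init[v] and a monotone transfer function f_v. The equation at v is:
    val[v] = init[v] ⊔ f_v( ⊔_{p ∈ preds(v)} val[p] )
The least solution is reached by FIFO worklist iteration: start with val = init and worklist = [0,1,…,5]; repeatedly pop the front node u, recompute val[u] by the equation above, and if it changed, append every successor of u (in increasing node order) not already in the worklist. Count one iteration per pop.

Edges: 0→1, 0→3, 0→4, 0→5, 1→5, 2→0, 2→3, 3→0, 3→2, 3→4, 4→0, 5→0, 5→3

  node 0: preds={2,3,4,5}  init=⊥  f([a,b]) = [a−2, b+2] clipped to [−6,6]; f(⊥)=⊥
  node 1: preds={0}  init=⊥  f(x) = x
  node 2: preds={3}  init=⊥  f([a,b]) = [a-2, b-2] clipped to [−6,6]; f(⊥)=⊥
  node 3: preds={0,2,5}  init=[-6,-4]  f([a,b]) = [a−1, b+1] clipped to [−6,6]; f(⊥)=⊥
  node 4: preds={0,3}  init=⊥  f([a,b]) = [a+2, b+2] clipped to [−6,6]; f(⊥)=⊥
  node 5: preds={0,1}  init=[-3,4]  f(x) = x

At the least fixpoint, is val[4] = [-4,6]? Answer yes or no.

yes

Trace (10 dequeues):
  [1] u=0 | in [-6,4] | out [-6,6] | prev ⊥ | push {}
  [2] u=1 | in [-6,6] | out [-6,6] | prev ⊥ | push {}
  [3] u=2 | in [-6,-4] | out [-6,-6] | prev ⊥ | push {0}
  [4] u=3 | in [-6,6] | out [-6,6] | prev [-6,-4] | push {2}
  [5] u=4 | in [-6,6] | out [-4,6] | prev ⊥ | push {}
  [6] u=5 | in [-6,6] | out [-6,6] | prev [-3,4] | push {3}
  [7] u=0 | in [-6,6] | out [-6,6] | ==
  [8] u=2 | in [-6,6] | out [-6,4] | prev [-6,-6] | push {0}
  [9] u=3 | in [-6,6] | out [-6,6] | ==
  [10] u=0 | in [-6,6] | out [-6,6] | ==

Converged values:
  [0] [-6,6]
  [1] [-6,6]
  [2] [-6,4]
  [3] [-6,6]
  [4] [-4,6]
  [5] [-6,6]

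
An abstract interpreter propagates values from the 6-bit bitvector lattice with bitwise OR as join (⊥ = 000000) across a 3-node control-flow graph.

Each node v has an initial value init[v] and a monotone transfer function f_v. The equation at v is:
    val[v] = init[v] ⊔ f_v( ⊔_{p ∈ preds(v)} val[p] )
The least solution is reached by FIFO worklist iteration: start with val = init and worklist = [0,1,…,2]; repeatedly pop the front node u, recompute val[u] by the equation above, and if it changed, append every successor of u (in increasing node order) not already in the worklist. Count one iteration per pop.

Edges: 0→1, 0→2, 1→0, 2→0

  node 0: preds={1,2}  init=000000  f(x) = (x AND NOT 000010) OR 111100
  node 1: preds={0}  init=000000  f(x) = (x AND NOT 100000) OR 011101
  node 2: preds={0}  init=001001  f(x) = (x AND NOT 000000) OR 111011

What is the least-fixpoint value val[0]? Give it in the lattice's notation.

Worklist (4 pops):
  #1 pop 0: in=001001 → 111101 (was 000000); enqueue []
  #2 pop 1: in=111101 → 011101 (was 000000); enqueue [0]
  #3 pop 2: in=111101 → 111111 (was 001001); enqueue []
  #4 pop 0: in=111111 → 111101 (no change)

Fixpoint:
  val[0] = 111101
  val[1] = 011101
  val[2] = 111111

111101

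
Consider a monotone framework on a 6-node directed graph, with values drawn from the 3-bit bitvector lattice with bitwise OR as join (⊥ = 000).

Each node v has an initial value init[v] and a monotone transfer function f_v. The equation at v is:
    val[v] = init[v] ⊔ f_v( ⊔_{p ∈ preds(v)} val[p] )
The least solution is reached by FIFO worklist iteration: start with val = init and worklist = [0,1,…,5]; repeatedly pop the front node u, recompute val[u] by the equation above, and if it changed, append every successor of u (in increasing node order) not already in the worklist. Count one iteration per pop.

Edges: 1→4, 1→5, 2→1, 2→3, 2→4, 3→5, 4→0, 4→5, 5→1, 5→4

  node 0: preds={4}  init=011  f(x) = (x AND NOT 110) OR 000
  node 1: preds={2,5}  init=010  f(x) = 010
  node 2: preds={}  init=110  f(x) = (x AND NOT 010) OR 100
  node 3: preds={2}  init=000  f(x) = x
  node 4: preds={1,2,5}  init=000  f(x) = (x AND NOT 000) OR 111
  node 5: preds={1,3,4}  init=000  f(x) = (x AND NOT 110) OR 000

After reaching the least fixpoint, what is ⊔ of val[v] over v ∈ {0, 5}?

011

Trace (9 dequeues):
  [1] u=0 | in 000 | out 011 | ==
  [2] u=1 | in 110 | out 010 | ==
  [3] u=2 | in 000 | out 110 | ==
  [4] u=3 | in 110 | out 110 | prev 000 | push {}
  [5] u=4 | in 110 | out 111 | prev 000 | push {0}
  [6] u=5 | in 111 | out 001 | prev 000 | push {1,4}
  [7] u=0 | in 111 | out 011 | ==
  [8] u=1 | in 111 | out 010 | ==
  [9] u=4 | in 111 | out 111 | ==

Converged values:
  [0] 011
  [1] 010
  [2] 110
  [3] 110
  [4] 111
  [5] 001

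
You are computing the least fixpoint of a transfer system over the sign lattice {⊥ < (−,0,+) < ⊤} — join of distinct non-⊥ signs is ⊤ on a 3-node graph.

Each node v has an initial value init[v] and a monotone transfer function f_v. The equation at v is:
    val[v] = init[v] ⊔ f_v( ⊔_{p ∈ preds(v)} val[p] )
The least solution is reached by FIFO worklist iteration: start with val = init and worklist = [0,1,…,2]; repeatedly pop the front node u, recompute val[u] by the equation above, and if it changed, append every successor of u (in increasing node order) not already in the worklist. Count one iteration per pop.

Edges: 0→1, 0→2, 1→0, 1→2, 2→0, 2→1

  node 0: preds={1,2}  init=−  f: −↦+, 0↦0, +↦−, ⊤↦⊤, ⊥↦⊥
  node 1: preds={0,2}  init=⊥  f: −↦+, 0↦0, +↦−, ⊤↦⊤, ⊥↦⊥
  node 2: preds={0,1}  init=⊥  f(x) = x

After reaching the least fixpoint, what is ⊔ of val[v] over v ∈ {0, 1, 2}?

⊤

Iteration log — 7 steps:
  step 1. node 0  ⊔preds=⊥  new=−  stable
  step 2. node 1  ⊔preds=−  new=+  old=⊥  +wl: 0
  step 3. node 2  ⊔preds=⊤  new=⊤  old=⊥  +wl: 1
  step 4. node 0  ⊔preds=⊤  new=⊤  old=−  +wl: 2
  step 5. node 1  ⊔preds=⊤  new=⊤  old=+  +wl: 0
  step 6. node 2  ⊔preds=⊤  new=⊤  stable
  step 7. node 0  ⊔preds=⊤  new=⊤  stable

Least fixpoint reached:
  node 0: ⊤
  node 1: ⊤
  node 2: ⊤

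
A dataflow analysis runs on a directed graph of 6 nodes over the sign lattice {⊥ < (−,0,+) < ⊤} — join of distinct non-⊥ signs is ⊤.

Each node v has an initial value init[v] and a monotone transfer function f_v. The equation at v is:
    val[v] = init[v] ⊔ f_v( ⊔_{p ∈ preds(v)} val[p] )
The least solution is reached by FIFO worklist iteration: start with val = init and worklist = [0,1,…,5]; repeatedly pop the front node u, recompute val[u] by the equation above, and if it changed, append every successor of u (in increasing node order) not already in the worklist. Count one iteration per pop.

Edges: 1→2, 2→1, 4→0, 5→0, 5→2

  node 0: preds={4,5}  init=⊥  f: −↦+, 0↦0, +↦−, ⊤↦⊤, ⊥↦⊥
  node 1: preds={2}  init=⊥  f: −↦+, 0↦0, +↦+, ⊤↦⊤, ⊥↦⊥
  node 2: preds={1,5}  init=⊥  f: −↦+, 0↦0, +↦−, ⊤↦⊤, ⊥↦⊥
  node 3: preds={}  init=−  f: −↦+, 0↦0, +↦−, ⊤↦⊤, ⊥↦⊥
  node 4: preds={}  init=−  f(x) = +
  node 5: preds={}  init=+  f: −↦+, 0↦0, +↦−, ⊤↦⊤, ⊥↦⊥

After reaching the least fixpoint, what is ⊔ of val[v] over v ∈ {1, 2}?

⊤

Worklist (9 pops):
  #1 pop 0: in=⊤ → ⊤ (was ⊥); enqueue []
  #2 pop 1: in=⊥ → ⊥ (no change)
  #3 pop 2: in=+ → − (was ⊥); enqueue [1]
  #4 pop 3: in=⊥ → − (no change)
  #5 pop 4: in=⊥ → ⊤ (was −); enqueue [0]
  #6 pop 5: in=⊥ → + (no change)
  #7 pop 1: in=− → + (was ⊥); enqueue [2]
  #8 pop 0: in=⊤ → ⊤ (no change)
  #9 pop 2: in=+ → − (no change)

Fixpoint:
  val[0] = ⊤
  val[1] = +
  val[2] = −
  val[3] = −
  val[4] = ⊤
  val[5] = +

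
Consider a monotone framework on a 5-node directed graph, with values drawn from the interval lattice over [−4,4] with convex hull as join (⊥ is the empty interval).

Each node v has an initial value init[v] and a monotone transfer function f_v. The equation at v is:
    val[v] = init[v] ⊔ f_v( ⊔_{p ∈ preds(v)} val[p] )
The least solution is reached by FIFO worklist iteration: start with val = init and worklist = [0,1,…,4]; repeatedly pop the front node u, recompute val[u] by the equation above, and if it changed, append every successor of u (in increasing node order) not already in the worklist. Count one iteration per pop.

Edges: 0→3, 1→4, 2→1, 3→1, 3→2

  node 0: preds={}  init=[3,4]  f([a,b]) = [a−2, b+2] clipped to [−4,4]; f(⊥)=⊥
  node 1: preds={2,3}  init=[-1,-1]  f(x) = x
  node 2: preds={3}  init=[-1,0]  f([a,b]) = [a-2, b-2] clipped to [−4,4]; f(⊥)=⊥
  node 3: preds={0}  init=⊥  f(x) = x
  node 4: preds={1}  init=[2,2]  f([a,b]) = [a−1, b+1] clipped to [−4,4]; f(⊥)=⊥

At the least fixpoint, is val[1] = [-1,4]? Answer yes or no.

yes

Worklist (9 pops):
  #1 pop 0: in=⊥ → [3,4] (no change)
  #2 pop 1: in=[-1,0] → [-1,0] (was [-1,-1]); enqueue []
  #3 pop 2: in=⊥ → [-1,0] (no change)
  #4 pop 3: in=[3,4] → [3,4] (was ⊥); enqueue [1,2]
  #5 pop 4: in=[-1,0] → [-2,2] (was [2,2]); enqueue []
  #6 pop 1: in=[-1,4] → [-1,4] (was [-1,0]); enqueue [4]
  #7 pop 2: in=[3,4] → [-1,2] (was [-1,0]); enqueue [1]
  #8 pop 4: in=[-1,4] → [-2,4] (was [-2,2]); enqueue []
  #9 pop 1: in=[-1,4] → [-1,4] (no change)

Fixpoint:
  val[0] = [3,4]
  val[1] = [-1,4]
  val[2] = [-1,2]
  val[3] = [3,4]
  val[4] = [-2,4]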